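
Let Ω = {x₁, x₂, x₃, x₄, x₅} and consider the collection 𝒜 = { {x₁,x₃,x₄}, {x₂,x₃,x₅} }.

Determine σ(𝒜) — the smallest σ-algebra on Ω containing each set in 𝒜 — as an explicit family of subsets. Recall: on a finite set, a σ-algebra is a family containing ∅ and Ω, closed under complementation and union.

Answer: σ(𝒜) = { {}, {x₃}, {x₁,x₄}, {x₂,x₅}, {x₁,x₃,x₄}, {x₂,x₃,x₅}, {x₁,x₂,x₄,x₅}, Ω }

Derivation:
Start: 𝒜 ∪ {∅, Ω} = { {}, {x₁,x₃,x₄}, {x₂,x₃,x₅}, Ω }.
Round 1: +2 →
  {x₁,x₄}  = complement {x₂,x₃,x₅}
  {x₂,x₅}  = complement {x₁,x₃,x₄}
  — 6 sets.
Round 2 (1 new):
  {x₁,x₂,x₄,x₅}  = {x₂,x₅} ∪ {x₁,x₄}
  — 7 sets.
Round 3. New:
  {x₃}  = complement {x₁,x₂,x₄,x₅}
  — 8 sets.
Round 4: stable.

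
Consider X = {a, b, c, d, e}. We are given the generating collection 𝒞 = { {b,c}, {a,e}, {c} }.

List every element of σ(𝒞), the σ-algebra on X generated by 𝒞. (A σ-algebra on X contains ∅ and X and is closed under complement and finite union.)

Begin from { {}, {c}, {a,e}, {b,c}, X } (that is, 𝒞 plus ∅ and X).
Round 1 (5 new):
  {a,c,e}  = {c} ∪ {a,e}
  {a,d,e}  = {b,c}ᶜ
  {b,c,d}  = {a,e}ᶜ
  {a,b,c,e}  = {b,c} ∪ {a,e}
  {a,b,d,e}  = {c}ᶜ
  |family| = 10
Round 2: 3 new —
  {d}  = {a,b,c,e}ᶜ
  {b,d}  = {a,c,e}ᶜ
  {a,c,d,e}  = {a,d,e} ∪ {a,c,e}
  |family| = 13
Round 3: 2 new —
  {b}  = {a,c,d,e}ᶜ
  {c,d}  = {c} ∪ {d}
  |family| = 15
Round 4 (1 new):
  {a,b,e}  = {c,d}ᶜ
  |family| = 16
Round 5: no new sets; the family is a σ-algebra.

|σ(𝒞)| = 16.  σ(𝒞) = { {}, {b}, {c}, {d}, {a,e}, {b,c}, {b,d}, {c,d}, {a,b,e}, {a,c,e}, {a,d,e}, {b,c,d}, {a,b,c,e}, {a,b,d,e}, {a,c,d,e}, X }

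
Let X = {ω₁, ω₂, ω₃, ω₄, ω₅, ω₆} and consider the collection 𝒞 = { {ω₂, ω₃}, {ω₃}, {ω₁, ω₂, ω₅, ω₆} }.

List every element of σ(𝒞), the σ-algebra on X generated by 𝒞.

Seed the family with 𝒞 together with ∅ and X: { {}, {ω₃}, {ω₂, ω₃}, {ω₁, ω₂, ω₅, ω₆}, X }.
Iteration 1 adds 4:
  {ω₃, ω₄}  = {ω₁, ω₂, ω₅, ω₆}ᶜ
  {ω₁, ω₄, ω₅, ω₆}  = {ω₂, ω₃}ᶜ
  {ω₁, ω₂, ω₃, ω₅, ω₆}  = {ω₃} ∪ {ω₁, ω₂, ω₅, ω₆}
  {ω₁, ω₂, ω₄, ω₅, ω₆}  = {ω₃}ᶜ
Iteration 2 adds 3:
  {ω₄}  = {ω₁, ω₂, ω₃, ω₅, ω₆}ᶜ
  {ω₂, ω₃, ω₄}  = {ω₃, ω₄} ∪ {ω₂, ω₃}
  {ω₁, ω₃, ω₄, ω₅, ω₆}  = {ω₃, ω₄} ∪ {ω₁, ω₄, ω₅, ω₆}
Iteration 3 (2 new):
  {ω₂}  = {ω₁, ω₃, ω₄, ω₅, ω₆}ᶜ
  {ω₁, ω₅, ω₆}  = {ω₂, ω₃, ω₄}ᶜ
Iteration 4 (2 new):
  {ω₂, ω₄}  = {ω₄} ∪ {ω₂}
  {ω₁, ω₃, ω₅, ω₆}  = {ω₃} ∪ {ω₁, ω₅, ω₆}
After Iteration 5 the family is unchanged; done.

Hence σ(𝒞) has 16 members: { {}, {ω₂}, {ω₃}, {ω₄}, {ω₂, ω₃}, {ω₂, ω₄}, {ω₃, ω₄}, {ω₁, ω₅, ω₆}, {ω₂, ω₃, ω₄}, {ω₁, ω₂, ω₅, ω₆}, {ω₁, ω₃, ω₅, ω₆}, {ω₁, ω₄, ω₅, ω₆}, {ω₁, ω₂, ω₃, ω₅, ω₆}, {ω₁, ω₂, ω₄, ω₅, ω₆}, {ω₁, ω₃, ω₄, ω₅, ω₆}, X }.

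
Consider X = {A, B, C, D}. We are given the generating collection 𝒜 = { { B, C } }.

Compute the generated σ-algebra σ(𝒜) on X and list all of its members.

σ(𝒜) (4 sets): { ∅, { A, D }, { B, C }, X }

Trace:
Start: 𝒜 ∪ {∅, X} = { ∅, { B, C }, X }.
Pass 1 (1 new):
  { A, D }  = ᶜ of { B, C }
  [4 total]
Pass 2: closed — nothing new.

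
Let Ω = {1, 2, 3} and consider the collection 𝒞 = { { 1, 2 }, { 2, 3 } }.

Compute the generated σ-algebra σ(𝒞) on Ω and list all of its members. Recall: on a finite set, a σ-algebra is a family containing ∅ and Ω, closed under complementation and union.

Start: 𝒞 ∪ {∅, Ω} = { {  }, { 1, 2 }, { 2, 3 }, Ω }.
Iteration 1: +2 →
  { 1 }  = ᶜ of { 2, 3 }
  { 3 }  = ᶜ of { 1, 2 }
  [6 total]
Iteration 2: +1 →
  { 1, 3 }  = { 3 } ∪ { 1 }
  [7 total]
Iteration 3. New:
  { 2 }  = ᶜ of { 1, 3 }
  [8 total]
Iteration 4: stable.

Therefore σ(𝒞) = { {  }, { 1 }, { 2 }, { 3 }, { 1, 2 }, { 1, 3 }, { 2, 3 }, Ω } (|σ(𝒞)| = 8).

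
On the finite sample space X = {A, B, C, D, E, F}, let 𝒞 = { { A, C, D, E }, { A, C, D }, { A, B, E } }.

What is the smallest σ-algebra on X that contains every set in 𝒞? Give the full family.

Seed the family with 𝒞 together with ∅ and X: { {}, { A, B, E }, { A, C, D }, { A, C, D, E }, X }.
Step 1: 4 new —
  { B, F }  = { A, C, D, E }ᶜ
  { B, E, F }  = { A, C, D }ᶜ
  { C, D, F }  = { A, B, E }ᶜ
  { A, B, C, D, E }  = { A, B, E } ∪ { A, C, D }
  [9 total]
Step 2. New:
  { F }  = { A, B, C, D, E }ᶜ
  { A, B, E, F }  = { B, F } ∪ { A, B, E }
  { A, C, D, F }  = { A, C, D } ∪ { C, D, F }
  { B, C, D, F }  = { B, F } ∪ { C, D, F }
  { A, B, C, D, F }  = { B, F } ∪ { A, C, D }
  { A, C, D, E, F }  = { A, C, D, E } ∪ { C, D, F }
  { B, C, D, E, F }  = { B, E, F } ∪ { C, D, F }
  [16 total]
Step 3: +6 →
  { A }  = { B, C, D, E, F }ᶜ
  { B }  = { A, C, D, E, F }ᶜ
  { E }  = { A, B, C, D, F }ᶜ
  { A, E }  = { B, C, D, F }ᶜ
  { B, E }  = { A, C, D, F }ᶜ
  { C, D }  = { A, B, E, F }ᶜ
  [22 total]
Step 4 (10 new):
  { A, B }  = { B } ∪ { A }
  { A, F }  = { F } ∪ { A }
  { E, F }  = { F } ∪ { E }
  { A, B, F }  = { B, F } ∪ { A }
  { A, E, F }  = { F } ∪ { A, E }
  { B, C, D }  = { C, D } ∪ { B }
  { C, D, E }  = { C, D } ∪ { E }
  { A, B, C, D }  = { B } ∪ { A, C, D }
  { B, C, D, E }  = { B, E } ∪ { C, D }
  { C, D, E, F }  = { E } ∪ { C, D, F }
  [32 total]
Step 5: stable.

Hence σ(𝒞) has 32 members: { {}, { A }, { B }, { E }, { F }, { A, B }, { A, E }, { A, F }, { B, E }, { B, F }, { C, D }, { E, F }, { A, B, E }, { A, B, F }, { A, C, D }, { A, E, F }, { B, C, D }, { B, E, F }, { C, D, E }, { C, D, F }, { A, B, C, D }, { A, B, E, F }, { A, C, D, E }, { A, C, D, F }, { B, C, D, E }, { B, C, D, F }, { C, D, E, F }, { A, B, C, D, E }, { A, B, C, D, F }, { A, C, D, E, F }, { B, C, D, E, F }, X }.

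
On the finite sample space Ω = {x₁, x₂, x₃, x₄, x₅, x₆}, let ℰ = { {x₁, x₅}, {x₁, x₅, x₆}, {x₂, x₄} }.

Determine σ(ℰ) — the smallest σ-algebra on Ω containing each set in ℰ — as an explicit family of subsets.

Begin from { {}, {x₁, x₅}, {x₂, x₄}, {x₁, x₅, x₆}, Ω } (that is, ℰ plus ∅ and Ω).
Round 1 adds 5:
  {x₂, x₃, x₄}  = Ω∖{x₁, x₅, x₆}
  {x₁, x₂, x₄, x₅}  = {x₁, x₅} ∪ {x₂, x₄}
  {x₁, x₃, x₅, x₆}  = Ω∖{x₂, x₄}
  {x₂, x₃, x₄, x₆}  = Ω∖{x₁, x₅}
  {x₁, x₂, x₄, x₅, x₆}  = {x₁, x₅, x₆} ∪ {x₂, x₄}
Round 2. New:
  {x₃}  = Ω∖{x₁, x₂, x₄, x₅, x₆}
  {x₃, x₆}  = Ω∖{x₁, x₂, x₄, x₅}
  {x₁, x₂, x₃, x₄, x₅}  = {x₂, x₃, x₄} ∪ {x₁, x₂, x₄, x₅}
Round 3. New:
  {x₆}  = Ω∖{x₁, x₂, x₃, x₄, x₅}
  {x₁, x₃, x₅}  = {x₃} ∪ {x₁, x₅}
Round 4: +1 →
  {x₂, x₄, x₆}  = Ω∖{x₁, x₃, x₅}
Round 5: closed — nothing new.

Hence σ(ℰ) has 16 members: { {}, {x₃}, {x₆}, {x₁, x₅}, {x₂, x₄}, {x₃, x₆}, {x₁, x₃, x₅}, {x₁, x₅, x₆}, {x₂, x₃, x₄}, {x₂, x₄, x₆}, {x₁, x₂, x₄, x₅}, {x₁, x₃, x₅, x₆}, {x₂, x₃, x₄, x₆}, {x₁, x₂, x₃, x₄, x₅}, {x₁, x₂, x₄, x₅, x₆}, Ω }.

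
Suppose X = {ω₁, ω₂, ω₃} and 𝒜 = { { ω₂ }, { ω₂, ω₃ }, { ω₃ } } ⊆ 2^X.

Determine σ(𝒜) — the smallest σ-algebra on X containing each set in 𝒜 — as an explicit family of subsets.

Seed the family with 𝒜 together with ∅ and X: { {}, { ω₂ }, { ω₃ }, { ω₂, ω₃ }, X }.
Round 1 adds 3:
  { ω₁ }  = X∖{ ω₂, ω₃ }
  { ω₁, ω₂ }  = X∖{ ω₃ }
  { ω₁, ω₃ }  = X∖{ ω₂ }
  [8 total]
After Round 2 the family is unchanged; done.

Hence σ(𝒜) has 8 members: { {}, { ω₁ }, { ω₂ }, { ω₃ }, { ω₁, ω₂ }, { ω₁, ω₃ }, { ω₂, ω₃ }, X }.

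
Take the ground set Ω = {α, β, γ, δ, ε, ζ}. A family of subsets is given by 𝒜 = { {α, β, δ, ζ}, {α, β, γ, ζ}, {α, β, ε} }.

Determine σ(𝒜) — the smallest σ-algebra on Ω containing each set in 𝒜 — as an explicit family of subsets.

Begin from { {}, {α, β, ε}, {α, β, γ, ζ}, {α, β, δ, ζ}, Ω } (that is, 𝒜 plus ∅ and Ω).
Round 1 (6 new):
  {γ, ε}  = complement {α, β, δ, ζ}
  {δ, ε}  = complement {α, β, γ, ζ}
  {γ, δ, ζ}  = complement {α, β, ε}
  {α, β, γ, δ, ζ}  = {α, β, δ, ζ} ∪ {α, β, γ, ζ}
  {α, β, γ, ε, ζ}  = {α, β, ε} ∪ {α, β, γ, ζ}
  {α, β, δ, ε, ζ}  = {α, β, ε} ∪ {α, β, δ, ζ}
  (now 11)
Round 2 adds 7:
  {γ}  = complement {α, β, δ, ε, ζ}
  {δ}  = complement {α, β, γ, ε, ζ}
  {ε}  = complement {α, β, γ, δ, ζ}
  {γ, δ, ε}  = {δ, ε} ∪ {γ, ε}
  {α, β, γ, ε}  = {α, β, ε} ∪ {γ, ε}
  {α, β, δ, ε}  = {δ, ε} ∪ {α, β, ε}
  {γ, δ, ε, ζ}  = {δ, ε} ∪ {γ, δ, ζ}
  (now 18)
Round 3. New:
  {α, β}  = complement {γ, δ, ε, ζ}
  {γ, δ}  = {γ} ∪ {δ}
  {γ, ζ}  = complement {α, β, δ, ε}
  {δ, ζ}  = complement {α, β, γ, ε}
  {α, β, ζ}  = complement {γ, δ, ε}
  {α, β, γ, δ, ε}  = {δ, ε} ∪ {α, β, γ, ε}
  (now 24)
Round 4: 7 new —
  {ζ}  = complement {α, β, γ, δ, ε}
  {α, β, γ}  = {α, β} ∪ {γ}
  {α, β, δ}  = {α, β} ∪ {δ}
  {γ, ε, ζ}  = {ε} ∪ {γ, ζ}
  {δ, ε, ζ}  = {ε} ∪ {δ, ζ}
  {α, β, γ, δ}  = {γ, δ} ∪ {α, β}
  {α, β, ε, ζ}  = complement {γ, δ}
  (now 31)
Round 5. New:
  {ε, ζ}  = complement {α, β, γ, δ}
  (now 32)
After Round 6 the family is unchanged; done.

σ(𝒜) = { {}, {γ}, {δ}, {ε}, {ζ}, {α, β}, {γ, δ}, {γ, ε}, {γ, ζ}, {δ, ε}, {δ, ζ}, {ε, ζ}, {α, β, γ}, {α, β, δ}, {α, β, ε}, {α, β, ζ}, {γ, δ, ε}, {γ, δ, ζ}, {γ, ε, ζ}, {δ, ε, ζ}, {α, β, γ, δ}, {α, β, γ, ε}, {α, β, γ, ζ}, {α, β, δ, ε}, {α, β, δ, ζ}, {α, β, ε, ζ}, {γ, δ, ε, ζ}, {α, β, γ, δ, ε}, {α, β, γ, δ, ζ}, {α, β, γ, ε, ζ}, {α, β, δ, ε, ζ}, Ω }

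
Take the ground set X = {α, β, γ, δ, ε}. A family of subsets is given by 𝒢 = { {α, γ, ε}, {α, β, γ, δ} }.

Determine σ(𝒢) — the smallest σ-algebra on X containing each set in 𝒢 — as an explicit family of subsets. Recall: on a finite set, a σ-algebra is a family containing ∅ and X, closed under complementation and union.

Start: 𝒢 ∪ {∅, X} = { {}, {α, γ, ε}, {α, β, γ, δ}, X }.
Step 1 adds 2:
  {ε}  = complement {α, β, γ, δ}
  {β, δ}  = complement {α, γ, ε}
  (now 6)
Step 2. New:
  {β, δ, ε}  = {β, δ} ∪ {ε}
  (now 7)
Step 3: 1 new —
  {α, γ}  = complement {β, δ, ε}
  (now 8)
Step 4: closed — nothing new.

σ(𝒢) = { {}, {ε}, {α, γ}, {β, δ}, {α, γ, ε}, {β, δ, ε}, {α, β, γ, δ}, X }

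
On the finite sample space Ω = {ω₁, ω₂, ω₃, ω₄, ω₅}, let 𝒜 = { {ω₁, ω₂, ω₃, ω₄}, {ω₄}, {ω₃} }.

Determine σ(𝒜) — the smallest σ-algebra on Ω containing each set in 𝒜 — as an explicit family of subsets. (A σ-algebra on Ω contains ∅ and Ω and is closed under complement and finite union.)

Start: 𝒜 ∪ {∅, Ω} = { {}, {ω₃}, {ω₄}, {ω₁, ω₂, ω₃, ω₄}, Ω }.
Pass 1: +4 →
  {ω₅}  = complement {ω₁, ω₂, ω₃, ω₄}
  {ω₃, ω₄}  = {ω₃} ∪ {ω₄}
  {ω₁, ω₂, ω₃, ω₅}  = complement {ω₄}
  {ω₁, ω₂, ω₄, ω₅}  = complement {ω₃}
  [9 total]
Pass 2: 4 new —
  {ω₃, ω₅}  = {ω₅} ∪ {ω₃}
  {ω₄, ω₅}  = {ω₅} ∪ {ω₄}
  {ω₁, ω₂, ω₅}  = complement {ω₃, ω₄}
  {ω₃, ω₄, ω₅}  = {ω₃, ω₄} ∪ {ω₅}
  [13 total]
Pass 3: 3 new —
  {ω₁, ω₂}  = complement {ω₃, ω₄, ω₅}
  {ω₁, ω₂, ω₃}  = complement {ω₄, ω₅}
  {ω₁, ω₂, ω₄}  = complement {ω₃, ω₅}
  [16 total]
After Pass 4 the family is unchanged; done.

Hence σ(𝒜) has 16 members: { {}, {ω₃}, {ω₄}, {ω₅}, {ω₁, ω₂}, {ω₃, ω₄}, {ω₃, ω₅}, {ω₄, ω₅}, {ω₁, ω₂, ω₃}, {ω₁, ω₂, ω₄}, {ω₁, ω₂, ω₅}, {ω₃, ω₄, ω₅}, {ω₁, ω₂, ω₃, ω₄}, {ω₁, ω₂, ω₃, ω₅}, {ω₁, ω₂, ω₄, ω₅}, Ω }.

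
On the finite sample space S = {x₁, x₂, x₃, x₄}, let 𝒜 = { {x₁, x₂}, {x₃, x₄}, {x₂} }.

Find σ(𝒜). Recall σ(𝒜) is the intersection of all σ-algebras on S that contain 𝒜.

Start: 𝒜 ∪ {∅, S} = { ∅, {x₂}, {x₁, x₂}, {x₃, x₄}, S }.
Pass 1. New:
  {x₁, x₃, x₄}  = {x₂}ᶜ
  {x₂, x₃, x₄}  = {x₃, x₄} ∪ {x₂}
  (now 7)
Pass 2 (1 new):
  {x₁}  = {x₂, x₃, x₄}ᶜ
  (now 8)
Pass 3: no new sets; the family is a σ-algebra.

σ(𝒜) = { ∅, {x₁}, {x₂}, {x₁, x₂}, {x₃, x₄}, {x₁, x₃, x₄}, {x₂, x₃, x₄}, S }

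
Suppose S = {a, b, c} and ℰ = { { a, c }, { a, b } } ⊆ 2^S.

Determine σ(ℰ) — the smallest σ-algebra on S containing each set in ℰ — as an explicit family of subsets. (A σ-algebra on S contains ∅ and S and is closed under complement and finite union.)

σ(ℰ) = { ∅, { a }, { b }, { c }, { a, b }, { a, c }, { b, c }, S }

Derivation:
Take S₀ = ℰ ∪ {∅, S} = { ∅, { a, b }, { a, c }, S }.
Pass 1: +2 →
  { b }  = complement { a, c }
  { c }  = complement { a, b }
Pass 2 (1 new):
  { b, c }  = { c } ∪ { b }
Pass 3 adds 1:
  { a }  = complement { b, c }
Pass 4: closed — nothing new.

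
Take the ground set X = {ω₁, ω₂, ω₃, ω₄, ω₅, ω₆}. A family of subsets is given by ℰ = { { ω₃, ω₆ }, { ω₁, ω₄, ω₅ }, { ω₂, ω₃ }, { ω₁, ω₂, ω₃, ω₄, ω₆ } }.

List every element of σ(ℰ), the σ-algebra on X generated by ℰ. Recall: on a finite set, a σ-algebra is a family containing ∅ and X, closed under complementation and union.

σ(ℰ) = { ∅, { ω₂ }, { ω₃ }, { ω₅ }, { ω₆ }, { ω₁, ω₄ }, { ω₂, ω₃ }, { ω₂, ω₅ }, { ω₂, ω₆ }, { ω₃, ω₅ }, { ω₃, ω₆ }, { ω₅, ω₆ }, { ω₁, ω₂, ω₄ }, { ω₁, ω₃, ω₄ }, { ω₁, ω₄, ω₅ }, { ω₁, ω₄, ω₆ }, { ω₂, ω₃, ω₅ }, { ω₂, ω₃, ω₆ }, { ω₂, ω₅, ω₆ }, { ω₃, ω₅, ω₆ }, { ω₁, ω₂, ω₃, ω₄ }, { ω₁, ω₂, ω₄, ω₅ }, { ω₁, ω₂, ω₄, ω₆ }, { ω₁, ω₃, ω₄, ω₅ }, { ω₁, ω₃, ω₄, ω₆ }, { ω₁, ω₄, ω₅, ω₆ }, { ω₂, ω₃, ω₅, ω₆ }, { ω₁, ω₂, ω₃, ω₄, ω₅ }, { ω₁, ω₂, ω₃, ω₄, ω₆ }, { ω₁, ω₂, ω₄, ω₅, ω₆ }, { ω₁, ω₃, ω₄, ω₅, ω₆ }, X }

Check:
Seed the family with ℰ together with ∅ and X: { ∅, { ω₂, ω₃ }, { ω₃, ω₆ }, { ω₁, ω₄, ω₅ }, { ω₁, ω₂, ω₃, ω₄, ω₆ }, X }.
Step 1 adds 6:
  { ω₅ }  = complement { ω₁, ω₂, ω₃, ω₄, ω₆ }
  { ω₂, ω₃, ω₆ }  = complement { ω₁, ω₄, ω₅ }
  { ω₁, ω₂, ω₄, ω₅ }  = complement { ω₃, ω₆ }
  { ω₁, ω₄, ω₅, ω₆ }  = complement { ω₂, ω₃ }
  { ω₁, ω₂, ω₃, ω₄, ω₅ }  = { ω₁, ω₄, ω₅ } ∪ { ω₂, ω₃ }
  { ω₁, ω₃, ω₄, ω₅, ω₆ }  = { ω₁, ω₄, ω₅ } ∪ { ω₃, ω₆ }
Step 2: 6 new —
  { ω₂ }  = complement { ω₁, ω₃, ω₄, ω₅, ω₆ }
  { ω₆ }  = complement { ω₁, ω₂, ω₃, ω₄, ω₅ }
  { ω₂, ω₃, ω₅ }  = { ω₅ } ∪ { ω₂, ω₃ }
  { ω₃, ω₅, ω₆ }  = { ω₅ } ∪ { ω₃, ω₆ }
  { ω₂, ω₃, ω₅, ω₆ }  = { ω₂, ω₃, ω₆ } ∪ { ω₅ }
  { ω₁, ω₂, ω₄, ω₅, ω₆ }  = { ω₁, ω₄, ω₅, ω₆ } ∪ { ω₁, ω₂, ω₄, ω₅ }
Step 3 adds 7:
  { ω₃ }  = complement { ω₁, ω₂, ω₄, ω₅, ω₆ }
  { ω₁, ω₄ }  = complement { ω₂, ω₃, ω₅, ω₆ }
  { ω₂, ω₅ }  = { ω₂ } ∪ { ω₅ }
  { ω₂, ω₆ }  = { ω₂ } ∪ { ω₆ }
  { ω₅, ω₆ }  = { ω₅ } ∪ { ω₆ }
  { ω₁, ω₂, ω₄ }  = complement { ω₃, ω₅, ω₆ }
  { ω₁, ω₄, ω₆ }  = complement { ω₂, ω₃, ω₅ }
Step 4: +7 →
  { ω₃, ω₅ }  = { ω₅ } ∪ { ω₃ }
  { ω₁, ω₃, ω₄ }  = { ω₃ } ∪ { ω₁, ω₄ }
  { ω₂, ω₅, ω₆ }  = { ω₂, ω₅ } ∪ { ω₅, ω₆ }
  { ω₁, ω₂, ω₃, ω₄ }  = complement { ω₅, ω₆ }
  { ω₁, ω₂, ω₄, ω₆ }  = { ω₂ } ∪ { ω₁, ω₄, ω₆ }
  { ω₁, ω₃, ω₄, ω₅ }  = complement { ω₂, ω₆ }
  { ω₁, ω₃, ω₄, ω₆ }  = complement { ω₂, ω₅ }
Step 5: stable.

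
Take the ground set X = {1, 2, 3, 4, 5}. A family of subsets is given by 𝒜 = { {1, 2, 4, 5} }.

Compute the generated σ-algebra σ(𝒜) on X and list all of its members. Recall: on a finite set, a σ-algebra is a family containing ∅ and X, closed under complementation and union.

|σ(𝒜)| = 4.  σ(𝒜) = { {}, {3}, {1, 2, 4, 5}, X }

Derivation:
Initial family (3 sets): { {}, {1, 2, 4, 5}, X }.
Iteration 1. New:
  {3}  = X∖{1, 2, 4, 5}
  (now 4)
Iteration 2: no new sets; the family is a σ-algebra.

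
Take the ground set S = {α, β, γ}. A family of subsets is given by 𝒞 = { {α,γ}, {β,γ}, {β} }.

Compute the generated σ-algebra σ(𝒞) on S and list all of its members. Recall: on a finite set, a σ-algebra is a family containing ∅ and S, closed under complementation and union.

σ(𝒞) = { {}, {α}, {β}, {γ}, {α,β}, {α,γ}, {β,γ}, S }

Check:
Seed the family with 𝒞 together with ∅ and S: { {}, {β}, {α,γ}, {β,γ}, S }.
Pass 1: +1 →
  {α}  = S∖{β,γ}
Pass 2 (1 new):
  {α,β}  = {β} ∪ {α}
Pass 3: 1 new —
  {γ}  = S∖{α,β}
Pass 4: already closed under ᶜ and ∪.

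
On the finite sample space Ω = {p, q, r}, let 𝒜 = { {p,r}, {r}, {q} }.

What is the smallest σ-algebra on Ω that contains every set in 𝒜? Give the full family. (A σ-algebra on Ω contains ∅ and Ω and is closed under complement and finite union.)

σ(𝒜) (8 sets): { ∅, {p}, {q}, {r}, {p,q}, {p,r}, {q,r}, Ω }

Trace:
Seed the family with 𝒜 together with ∅ and Ω: { ∅, {q}, {r}, {p,r}, Ω }.
Pass 1 adds 2:
  {p,q}  = Ω∖{r}
  {q,r}  = {r} ∪ {q}
  (now 7)
Pass 2: +1 →
  {p}  = Ω∖{q,r}
  (now 8)
After Pass 3 the family is unchanged; done.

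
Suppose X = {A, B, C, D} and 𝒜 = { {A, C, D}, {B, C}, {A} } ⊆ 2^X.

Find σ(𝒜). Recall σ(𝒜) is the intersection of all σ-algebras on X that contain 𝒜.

σ(𝒜) = { ∅, {A}, {B}, {C}, {D}, {A, B}, {A, C}, {A, D}, {B, C}, {B, D}, {C, D}, {A, B, C}, {A, B, D}, {A, C, D}, {B, C, D}, X }

Trace:
Seed the family with 𝒜 together with ∅ and X: { ∅, {A}, {B, C}, {A, C, D}, X }.
Step 1 adds 4:
  {B}  = ᶜ of {A, C, D}
  {A, D}  = ᶜ of {B, C}
  {A, B, C}  = {B, C} ∪ {A}
  {B, C, D}  = ᶜ of {A}
  [9 total]
Step 2: +3 →
  {D}  = ᶜ of {A, B, C}
  {A, B}  = {B} ∪ {A}
  {A, B, D}  = {B} ∪ {A, D}
  [12 total]
Step 3: 3 new —
  {C}  = ᶜ of {A, B, D}
  {B, D}  = {D} ∪ {B}
  {C, D}  = ᶜ of {A, B}
  [15 total]
Step 4: 1 new —
  {A, C}  = ᶜ of {B, D}
  [16 total]
Step 5: closed — nothing new.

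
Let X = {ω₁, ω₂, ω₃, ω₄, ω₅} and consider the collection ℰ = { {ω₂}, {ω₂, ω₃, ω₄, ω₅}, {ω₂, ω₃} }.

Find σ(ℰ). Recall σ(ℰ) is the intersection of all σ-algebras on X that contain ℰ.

Take S₀ = ℰ ∪ {∅, X} = { {}, {ω₂}, {ω₂, ω₃}, {ω₂, ω₃, ω₄, ω₅}, X }.
Step 1. New:
  {ω₁}  = {ω₂, ω₃, ω₄, ω₅}ᶜ
  {ω₁, ω₄, ω₅}  = {ω₂, ω₃}ᶜ
  {ω₁, ω₃, ω₄, ω₅}  = {ω₂}ᶜ
  |family| = 8
Step 2. New:
  {ω₁, ω₂}  = {ω₂} ∪ {ω₁}
  {ω₁, ω₂, ω₃}  = {ω₂, ω₃} ∪ {ω₁}
  {ω₁, ω₂, ω₄, ω₅}  = {ω₁, ω₄, ω₅} ∪ {ω₂}
  |family| = 11
Step 3 adds 3:
  {ω₃}  = {ω₁, ω₂, ω₄, ω₅}ᶜ
  {ω₄, ω₅}  = {ω₁, ω₂, ω₃}ᶜ
  {ω₃, ω₄, ω₅}  = {ω₁, ω₂}ᶜ
  |family| = 14
Step 4. New:
  {ω₁, ω₃}  = {ω₃} ∪ {ω₁}
  {ω₂, ω₄, ω₅}  = {ω₄, ω₅} ∪ {ω₂}
  |family| = 16
Step 5 adds nothing — fixpoint reached.

σ(ℰ) = { {}, {ω₁}, {ω₂}, {ω₃}, {ω₁, ω₂}, {ω₁, ω₃}, {ω₂, ω₃}, {ω₄, ω₅}, {ω₁, ω₂, ω₃}, {ω₁, ω₄, ω₅}, {ω₂, ω₄, ω₅}, {ω₃, ω₄, ω₅}, {ω₁, ω₂, ω₄, ω₅}, {ω₁, ω₃, ω₄, ω₅}, {ω₂, ω₃, ω₄, ω₅}, X }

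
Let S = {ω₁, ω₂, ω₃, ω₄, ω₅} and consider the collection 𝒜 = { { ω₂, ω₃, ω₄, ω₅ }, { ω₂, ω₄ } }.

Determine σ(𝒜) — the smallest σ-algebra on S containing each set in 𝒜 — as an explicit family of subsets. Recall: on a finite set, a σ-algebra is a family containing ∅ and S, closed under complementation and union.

Answer: σ(𝒜) = { ∅, { ω₁ }, { ω₂, ω₄ }, { ω₃, ω₅ }, { ω₁, ω₂, ω₄ }, { ω₁, ω₃, ω₅ }, { ω₂, ω₃, ω₄, ω₅ }, S }

Working:
Seed the family with 𝒜 together with ∅ and S: { ∅, { ω₂, ω₄ }, { ω₂, ω₃, ω₄, ω₅ }, S }.
Pass 1: +2 →
  { ω₁ }  = ᶜ of { ω₂, ω₃, ω₄, ω₅ }
  { ω₁, ω₃, ω₅ }  = ᶜ of { ω₂, ω₄ }
  [6 total]
Pass 2. New:
  { ω₁, ω₂, ω₄ }  = { ω₂, ω₄ } ∪ { ω₁ }
  [7 total]
Pass 3 (1 new):
  { ω₃, ω₅ }  = ᶜ of { ω₁, ω₂, ω₄ }
  [8 total]
Pass 4: closed — nothing new.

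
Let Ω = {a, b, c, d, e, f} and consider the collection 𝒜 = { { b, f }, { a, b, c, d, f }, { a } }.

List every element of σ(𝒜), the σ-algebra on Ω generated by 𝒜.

σ(𝒜) = { ∅, { a }, { e }, { a, e }, { b, f }, { c, d }, { a, b, f }, { a, c, d }, { b, e, f }, { c, d, e }, { a, b, e, f }, { a, c, d, e }, { b, c, d, f }, { a, b, c, d, f }, { b, c, d, e, f }, Ω }

Trace:
Start: 𝒜 ∪ {∅, Ω} = { ∅, { a }, { b, f }, { a, b, c, d, f }, Ω }.
Step 1: 4 new —
  { e }  = Ω∖{ a, b, c, d, f }
  { a, b, f }  = { b, f } ∪ { a }
  { a, c, d, e }  = Ω∖{ b, f }
  { b, c, d, e, f }  = Ω∖{ a }
Step 2 (4 new):
  { a, e }  = { e } ∪ { a }
  { b, e, f }  = { b, f } ∪ { e }
  { c, d, e }  = Ω∖{ a, b, f }
  { a, b, e, f }  = { e } ∪ { a, b, f }
Step 3: 3 new —
  { c, d }  = Ω∖{ a, b, e, f }
  { a, c, d }  = Ω∖{ b, e, f }
  { b, c, d, f }  = Ω∖{ a, e }
Step 4: closed — nothing new.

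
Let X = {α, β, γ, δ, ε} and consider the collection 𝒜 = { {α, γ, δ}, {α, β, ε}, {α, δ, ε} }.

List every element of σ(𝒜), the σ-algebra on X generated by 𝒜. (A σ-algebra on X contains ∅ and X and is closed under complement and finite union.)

Initial family (5 sets): { {}, {α, β, ε}, {α, γ, δ}, {α, δ, ε}, X }.
Iteration 1: +5 →
  {β, γ}  = complement {α, δ, ε}
  {β, ε}  = complement {α, γ, δ}
  {γ, δ}  = complement {α, β, ε}
  {α, β, δ, ε}  = {α, δ, ε} ∪ {α, β, ε}
  {α, γ, δ, ε}  = {α, δ, ε} ∪ {α, γ, δ}
  [10 total]
Iteration 2: 7 new —
  {β}  = complement {α, γ, δ, ε}
  {γ}  = complement {α, β, δ, ε}
  {β, γ, δ}  = {γ, δ} ∪ {β, γ}
  {β, γ, ε}  = {β, ε} ∪ {β, γ}
  {α, β, γ, δ}  = {α, γ, δ} ∪ {β, γ}
  {α, β, γ, ε}  = {α, β, ε} ∪ {β, γ}
  {β, γ, δ, ε}  = {β, ε} ∪ {γ, δ}
  [17 total]
Iteration 3 (5 new):
  {α}  = complement {β, γ, δ, ε}
  {δ}  = complement {α, β, γ, ε}
  {ε}  = complement {α, β, γ, δ}
  {α, δ}  = complement {β, γ, ε}
  {α, ε}  = complement {β, γ, δ}
  [22 total]
Iteration 4: 10 new —
  {α, β}  = {β} ∪ {α}
  {α, γ}  = {γ} ∪ {α}
  {β, δ}  = {β} ∪ {δ}
  {γ, ε}  = {ε} ∪ {γ}
  {δ, ε}  = {ε} ∪ {δ}
  {α, β, γ}  = {β, γ} ∪ {α}
  {α, β, δ}  = {β} ∪ {α, δ}
  {α, γ, ε}  = {γ} ∪ {α, ε}
  {β, δ, ε}  = {β, ε} ∪ {δ}
  {γ, δ, ε}  = {γ, δ} ∪ {ε}
  [32 total]
Iteration 5: already closed under ᶜ and ∪.

σ(𝒜) = { {}, {α}, {β}, {γ}, {δ}, {ε}, {α, β}, {α, γ}, {α, δ}, {α, ε}, {β, γ}, {β, δ}, {β, ε}, {γ, δ}, {γ, ε}, {δ, ε}, {α, β, γ}, {α, β, δ}, {α, β, ε}, {α, γ, δ}, {α, γ, ε}, {α, δ, ε}, {β, γ, δ}, {β, γ, ε}, {β, δ, ε}, {γ, δ, ε}, {α, β, γ, δ}, {α, β, γ, ε}, {α, β, δ, ε}, {α, γ, δ, ε}, {β, γ, δ, ε}, X }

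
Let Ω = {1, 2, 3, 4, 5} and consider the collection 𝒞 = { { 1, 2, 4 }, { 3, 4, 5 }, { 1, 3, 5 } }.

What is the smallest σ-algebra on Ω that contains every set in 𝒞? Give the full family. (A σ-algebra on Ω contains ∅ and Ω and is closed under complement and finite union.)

Initial family (5 sets): { {  }, { 1, 2, 4 }, { 1, 3, 5 }, { 3, 4, 5 }, Ω }.
Pass 1: +4 →
  { 1, 2 }  = ᶜ of { 3, 4, 5 }
  { 2, 4 }  = ᶜ of { 1, 3, 5 }
  { 3, 5 }  = ᶜ of { 1, 2, 4 }
  { 1, 3, 4, 5 }  = { 3, 4, 5 } ∪ { 1, 3, 5 }
  (now 9)
Pass 2 adds 3:
  { 2 }  = ᶜ of { 1, 3, 4, 5 }
  { 1, 2, 3, 5 }  = { 1, 2 } ∪ { 1, 3, 5 }
  { 2, 3, 4, 5 }  = { 3, 4, 5 } ∪ { 2, 4 }
  (now 12)
Pass 3 adds 3:
  { 1 }  = ᶜ of { 2, 3, 4, 5 }
  { 4 }  = ᶜ of { 1, 2, 3, 5 }
  { 2, 3, 5 }  = { 3, 5 } ∪ { 2 }
  (now 15)
Pass 4 (1 new):
  { 1, 4 }  = ᶜ of { 2, 3, 5 }
  (now 16)
Pass 5: closed — nothing new.

Therefore σ(𝒞) = { {  }, { 1 }, { 2 }, { 4 }, { 1, 2 }, { 1, 4 }, { 2, 4 }, { 3, 5 }, { 1, 2, 4 }, { 1, 3, 5 }, { 2, 3, 5 }, { 3, 4, 5 }, { 1, 2, 3, 5 }, { 1, 3, 4, 5 }, { 2, 3, 4, 5 }, Ω } (|σ(𝒞)| = 16).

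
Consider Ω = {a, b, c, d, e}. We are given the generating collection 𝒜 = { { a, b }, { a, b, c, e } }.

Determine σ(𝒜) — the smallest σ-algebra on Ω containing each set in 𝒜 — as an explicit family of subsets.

σ(𝒜) = { ∅, { d }, { a, b }, { c, e }, { a, b, d }, { c, d, e }, { a, b, c, e }, Ω }

Working:
Take S₀ = 𝒜 ∪ {∅, Ω} = { ∅, { a, b }, { a, b, c, e }, Ω }.
Pass 1 adds 2:
  { d }  = complement { a, b, c, e }
  { c, d, e }  = complement { a, b }
Pass 2: +1 →
  { a, b, d }  = { a, b } ∪ { d }
Pass 3 (1 new):
  { c, e }  = complement { a, b, d }
Pass 4: already closed under ᶜ and ∪.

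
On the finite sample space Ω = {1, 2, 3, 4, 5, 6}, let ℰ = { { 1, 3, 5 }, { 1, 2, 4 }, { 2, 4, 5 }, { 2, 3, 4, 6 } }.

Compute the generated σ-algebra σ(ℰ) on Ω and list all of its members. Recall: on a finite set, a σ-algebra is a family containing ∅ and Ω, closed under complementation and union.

Seed the family with ℰ together with ∅ and Ω: { ∅, { 1, 2, 4 }, { 1, 3, 5 }, { 2, 4, 5 }, { 2, 3, 4, 6 }, Ω }.
Iteration 1: +8 →
  { 1, 5 }  = Ω∖{ 2, 3, 4, 6 }
  { 1, 3, 6 }  = Ω∖{ 2, 4, 5 }
  { 2, 4, 6 }  = Ω∖{ 1, 3, 5 }
  { 3, 5, 6 }  = Ω∖{ 1, 2, 4 }
  { 1, 2, 4, 5 }  = { 1, 2, 4 } ∪ { 2, 4, 5 }
  { 1, 2, 3, 4, 5 }  = { 1, 3, 5 } ∪ { 1, 2, 4 }
  { 1, 2, 3, 4, 6 }  = { 2, 3, 4, 6 } ∪ { 1, 2, 4 }
  { 2, 3, 4, 5, 6 }  = { 2, 3, 4, 6 } ∪ { 2, 4, 5 }
  [14 total]
Iteration 2 (8 new):
  { 1 }  = Ω∖{ 2, 3, 4, 5, 6 }
  { 5 }  = Ω∖{ 1, 2, 3, 4, 6 }
  { 6 }  = Ω∖{ 1, 2, 3, 4, 5 }
  { 3, 6 }  = Ω∖{ 1, 2, 4, 5 }
  { 1, 2, 4, 6 }  = { 2, 4, 6 } ∪ { 1, 2, 4 }
  { 1, 3, 5, 6 }  = { 1, 3, 6 } ∪ { 1, 3, 5 }
  { 2, 4, 5, 6 }  = { 2, 4, 6 } ∪ { 2, 4, 5 }
  { 1, 2, 4, 5, 6 }  = { 2, 4, 6 } ∪ { 1, 2, 4, 5 }
  [22 total]
Iteration 3: 7 new —
  { 3 }  = Ω∖{ 1, 2, 4, 5, 6 }
  { 1, 3 }  = Ω∖{ 2, 4, 5, 6 }
  { 1, 6 }  = { 6 } ∪ { 1 }
  { 2, 4 }  = Ω∖{ 1, 3, 5, 6 }
  { 3, 5 }  = Ω∖{ 1, 2, 4, 6 }
  { 5, 6 }  = { 6 } ∪ { 5 }
  { 1, 5, 6 }  = { 1, 5 } ∪ { 6 }
  [29 total]
Iteration 4: 3 new —
  { 2, 3, 4 }  = Ω∖{ 1, 5, 6 }
  { 1, 2, 3, 4 }  = Ω∖{ 5, 6 }
  { 2, 3, 4, 5 }  = Ω∖{ 1, 6 }
  [32 total]
Iteration 5: stable.

σ(ℰ) = { ∅, { 1 }, { 3 }, { 5 }, { 6 }, { 1, 3 }, { 1, 5 }, { 1, 6 }, { 2, 4 }, { 3, 5 }, { 3, 6 }, { 5, 6 }, { 1, 2, 4 }, { 1, 3, 5 }, { 1, 3, 6 }, { 1, 5, 6 }, { 2, 3, 4 }, { 2, 4, 5 }, { 2, 4, 6 }, { 3, 5, 6 }, { 1, 2, 3, 4 }, { 1, 2, 4, 5 }, { 1, 2, 4, 6 }, { 1, 3, 5, 6 }, { 2, 3, 4, 5 }, { 2, 3, 4, 6 }, { 2, 4, 5, 6 }, { 1, 2, 3, 4, 5 }, { 1, 2, 3, 4, 6 }, { 1, 2, 4, 5, 6 }, { 2, 3, 4, 5, 6 }, Ω }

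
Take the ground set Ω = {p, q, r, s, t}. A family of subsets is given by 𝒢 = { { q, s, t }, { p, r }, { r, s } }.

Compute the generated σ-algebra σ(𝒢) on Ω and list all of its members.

Begin from { ∅, { p, r }, { r, s }, { q, s, t }, Ω } (that is, 𝒢 plus ∅ and Ω).
Iteration 1 (3 new):
  { p, q, t }  = { r, s }ᶜ
  { p, r, s }  = { r, s } ∪ { p, r }
  { q, r, s, t }  = { r, s } ∪ { q, s, t }
Iteration 2. New:
  { p }  = { q, r, s, t }ᶜ
  { q, t }  = { p, r, s }ᶜ
  { p, q, r, t }  = { p, q, t } ∪ { p, r }
  { p, q, s, t }  = { p, q, t } ∪ { q, s, t }
Iteration 3 (2 new):
  { r }  = { p, q, s, t }ᶜ
  { s }  = { p, q, r, t }ᶜ
Iteration 4 adds 2:
  { p, s }  = { s } ∪ { p }
  { q, r, t }  = { r } ∪ { q, t }
After Iteration 5 the family is unchanged; done.

|σ(𝒢)| = 16.  σ(𝒢) = { ∅, { p }, { r }, { s }, { p, r }, { p, s }, { q, t }, { r, s }, { p, q, t }, { p, r, s }, { q, r, t }, { q, s, t }, { p, q, r, t }, { p, q, s, t }, { q, r, s, t }, Ω }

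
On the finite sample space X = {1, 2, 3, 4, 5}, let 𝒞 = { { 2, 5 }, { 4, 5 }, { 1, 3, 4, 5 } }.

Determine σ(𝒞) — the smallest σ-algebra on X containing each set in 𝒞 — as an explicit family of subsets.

|σ(𝒞)| = 16.  σ(𝒞) = { {  }, { 2 }, { 4 }, { 5 }, { 1, 3 }, { 2, 4 }, { 2, 5 }, { 4, 5 }, { 1, 2, 3 }, { 1, 3, 4 }, { 1, 3, 5 }, { 2, 4, 5 }, { 1, 2, 3, 4 }, { 1, 2, 3, 5 }, { 1, 3, 4, 5 }, X }

Working:
Begin from { {  }, { 2, 5 }, { 4, 5 }, { 1, 3, 4, 5 }, X } (that is, 𝒞 plus ∅ and X).
Pass 1. New:
  { 2 }  = ᶜ of { 1, 3, 4, 5 }
  { 1, 2, 3 }  = ᶜ of { 4, 5 }
  { 1, 3, 4 }  = ᶜ of { 2, 5 }
  { 2, 4, 5 }  = { 4, 5 } ∪ { 2, 5 }
  |family| = 9
Pass 2 (3 new):
  { 1, 3 }  = ᶜ of { 2, 4, 5 }
  { 1, 2, 3, 4 }  = { 1, 2, 3 } ∪ { 1, 3, 4 }
  { 1, 2, 3, 5 }  = { 2, 5 } ∪ { 1, 2, 3 }
  |family| = 12
Pass 3 adds 2:
  { 4 }  = ᶜ of { 1, 2, 3, 5 }
  { 5 }  = ᶜ of { 1, 2, 3, 4 }
  |family| = 14
Pass 4. New:
  { 2, 4 }  = { 4 } ∪ { 2 }
  { 1, 3, 5 }  = { 1, 3 } ∪ { 5 }
  |family| = 16
Pass 5: already closed under ᶜ and ∪.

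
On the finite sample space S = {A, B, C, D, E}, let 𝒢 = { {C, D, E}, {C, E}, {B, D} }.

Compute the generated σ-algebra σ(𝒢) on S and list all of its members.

Begin from { {}, {B, D}, {C, E}, {C, D, E}, S } (that is, 𝒢 plus ∅ and S).
Step 1 (4 new):
  {A, B}  = {C, D, E}ᶜ
  {A, B, D}  = {C, E}ᶜ
  {A, C, E}  = {B, D}ᶜ
  {B, C, D, E}  = {C, D, E} ∪ {B, D}
  (now 9)
Step 2. New:
  {A}  = {B, C, D, E}ᶜ
  {A, B, C, E}  = {A, B} ∪ {A, C, E}
  {A, C, D, E}  = {C, D, E} ∪ {A, C, E}
  (now 12)
Step 3: +2 →
  {B}  = {A, C, D, E}ᶜ
  {D}  = {A, B, C, E}ᶜ
  (now 14)
Step 4 adds 2:
  {A, D}  = {D} ∪ {A}
  {B, C, E}  = {C, E} ∪ {B}
  (now 16)
Step 5: no new sets; the family is a σ-algebra.

σ(𝒢) = { {}, {A}, {B}, {D}, {A, B}, {A, D}, {B, D}, {C, E}, {A, B, D}, {A, C, E}, {B, C, E}, {C, D, E}, {A, B, C, E}, {A, C, D, E}, {B, C, D, E}, S }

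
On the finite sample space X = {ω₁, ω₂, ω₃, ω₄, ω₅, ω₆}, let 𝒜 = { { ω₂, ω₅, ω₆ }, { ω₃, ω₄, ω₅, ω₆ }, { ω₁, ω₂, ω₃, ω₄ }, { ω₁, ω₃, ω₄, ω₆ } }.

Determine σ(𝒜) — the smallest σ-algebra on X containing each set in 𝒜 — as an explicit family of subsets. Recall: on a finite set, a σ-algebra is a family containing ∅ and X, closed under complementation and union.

σ(𝒜) = { ∅, { ω₁ }, { ω₂ }, { ω₅ }, { ω₆ }, { ω₁, ω₂ }, { ω₁, ω₅ }, { ω₁, ω₆ }, { ω₂, ω₅ }, { ω₂, ω₆ }, { ω₃, ω₄ }, { ω₅, ω₆ }, { ω₁, ω₂, ω₅ }, { ω₁, ω₂, ω₆ }, { ω₁, ω₃, ω₄ }, { ω₁, ω₅, ω₆ }, { ω₂, ω₃, ω₄ }, { ω₂, ω₅, ω₆ }, { ω₃, ω₄, ω₅ }, { ω₃, ω₄, ω₆ }, { ω₁, ω₂, ω₃, ω₄ }, { ω₁, ω₂, ω₅, ω₆ }, { ω₁, ω₃, ω₄, ω₅ }, { ω₁, ω₃, ω₄, ω₆ }, { ω₂, ω₃, ω₄, ω₅ }, { ω₂, ω₃, ω₄, ω₆ }, { ω₃, ω₄, ω₅, ω₆ }, { ω₁, ω₂, ω₃, ω₄, ω₅ }, { ω₁, ω₂, ω₃, ω₄, ω₆ }, { ω₁, ω₃, ω₄, ω₅, ω₆ }, { ω₂, ω₃, ω₄, ω₅, ω₆ }, X }

Check:
Initial family (6 sets): { ∅, { ω₂, ω₅, ω₆ }, { ω₁, ω₂, ω₃, ω₄ }, { ω₁, ω₃, ω₄, ω₆ }, { ω₃, ω₄, ω₅, ω₆ }, X }.
Iteration 1. New:
  { ω₁, ω₂ }  = { ω₃, ω₄, ω₅, ω₆ }ᶜ
  { ω₂, ω₅ }  = { ω₁, ω₃, ω₄, ω₆ }ᶜ
  { ω₅, ω₆ }  = { ω₁, ω₂, ω₃, ω₄ }ᶜ
  { ω₁, ω₃, ω₄ }  = { ω₂, ω₅, ω₆ }ᶜ
  { ω₁, ω₂, ω₃, ω₄, ω₆ }  = { ω₁, ω₃, ω₄, ω₆ } ∪ { ω₁, ω₂, ω₃, ω₄ }
  { ω₁, ω₃, ω₄, ω₅, ω₆ }  = { ω₁, ω₃, ω₄, ω₆ } ∪ { ω₃, ω₄, ω₅, ω₆ }
  { ω₂, ω₃, ω₄, ω₅, ω₆ }  = { ω₃, ω₄, ω₅, ω₆ } ∪ { ω₂, ω₅, ω₆ }
  — 13 sets.
Iteration 2. New:
  { ω₁ }  = { ω₂, ω₃, ω₄, ω₅, ω₆ }ᶜ
  { ω₂ }  = { ω₁, ω₃, ω₄, ω₅, ω₆ }ᶜ
  { ω₅ }  = { ω₁, ω₂, ω₃, ω₄, ω₆ }ᶜ
  { ω₁, ω₂, ω₅ }  = { ω₂, ω₅ } ∪ { ω₁, ω₂ }
  { ω₁, ω₂, ω₅, ω₆ }  = { ω₅, ω₆ } ∪ { ω₁, ω₂ }
  { ω₁, ω₂, ω₃, ω₄, ω₅ }  = { ω₂, ω₅ } ∪ { ω₁, ω₃, ω₄ }
  — 19 sets.
Iteration 3: +6 →
  { ω₆ }  = { ω₁, ω₂, ω₃, ω₄, ω₅ }ᶜ
  { ω₁, ω₅ }  = { ω₅ } ∪ { ω₁ }
  { ω₃, ω₄ }  = { ω₁, ω₂, ω₅, ω₆ }ᶜ
  { ω₁, ω₅, ω₆ }  = { ω₅, ω₆ } ∪ { ω₁ }
  { ω₃, ω₄, ω₆ }  = { ω₁, ω₂, ω₅ }ᶜ
  { ω₁, ω₃, ω₄, ω₅ }  = { ω₁, ω₃, ω₄ } ∪ { ω₅ }
  — 25 sets.
Iteration 4: +7 →
  { ω₁, ω₆ }  = { ω₆ } ∪ { ω₁ }
  { ω₂, ω₆ }  = { ω₁, ω₃, ω₄, ω₅ }ᶜ
  { ω₁, ω₂, ω₆ }  = { ω₁, ω₂ } ∪ { ω₆ }
  { ω₂, ω₃, ω₄ }  = { ω₁, ω₅, ω₆ }ᶜ
  { ω₃, ω₄, ω₅ }  = { ω₃, ω₄ } ∪ { ω₅ }
  { ω₂, ω₃, ω₄, ω₅ }  = { ω₂, ω₅ } ∪ { ω₃, ω₄ }
  { ω₂, ω₃, ω₄, ω₆ }  = { ω₁, ω₅ }ᶜ
  — 32 sets.
After Iteration 5 the family is unchanged; done.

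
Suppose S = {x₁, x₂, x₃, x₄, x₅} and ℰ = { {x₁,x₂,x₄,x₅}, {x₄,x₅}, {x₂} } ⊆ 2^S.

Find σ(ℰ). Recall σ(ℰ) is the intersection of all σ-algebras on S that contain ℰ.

Begin from { ∅, {x₂}, {x₄,x₅}, {x₁,x₂,x₄,x₅}, S } (that is, ℰ plus ∅ and S).
Pass 1 adds 4:
  {x₃}  = {x₁,x₂,x₄,x₅}ᶜ
  {x₁,x₂,x₃}  = {x₄,x₅}ᶜ
  {x₂,x₄,x₅}  = {x₄,x₅} ∪ {x₂}
  {x₁,x₃,x₄,x₅}  = {x₂}ᶜ
  (now 9)
Pass 2: 4 new —
  {x₁,x₃}  = {x₂,x₄,x₅}ᶜ
  {x₂,x₃}  = {x₂} ∪ {x₃}
  {x₃,x₄,x₅}  = {x₄,x₅} ∪ {x₃}
  {x₂,x₃,x₄,x₅}  = {x₃} ∪ {x₂,x₄,x₅}
  (now 13)
Pass 3 adds 3:
  {x₁}  = {x₂,x₃,x₄,x₅}ᶜ
  {x₁,x₂}  = {x₃,x₄,x₅}ᶜ
  {x₁,x₄,x₅}  = {x₂,x₃}ᶜ
  (now 16)
After Pass 4 the family is unchanged; done.

Therefore σ(ℰ) = { ∅, {x₁}, {x₂}, {x₃}, {x₁,x₂}, {x₁,x₃}, {x₂,x₃}, {x₄,x₅}, {x₁,x₂,x₃}, {x₁,x₄,x₅}, {x₂,x₄,x₅}, {x₃,x₄,x₅}, {x₁,x₂,x₄,x₅}, {x₁,x₃,x₄,x₅}, {x₂,x₃,x₄,x₅}, S } (|σ(ℰ)| = 16).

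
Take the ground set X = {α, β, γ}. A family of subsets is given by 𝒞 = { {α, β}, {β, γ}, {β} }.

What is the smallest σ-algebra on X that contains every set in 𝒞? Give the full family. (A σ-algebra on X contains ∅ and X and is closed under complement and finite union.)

σ(𝒞) = { ∅, {α}, {β}, {γ}, {α, β}, {α, γ}, {β, γ}, X }

Check:
Begin from { ∅, {β}, {α, β}, {β, γ}, X } (that is, 𝒞 plus ∅ and X).
Step 1. New:
  {α}  = {β, γ}ᶜ
  {γ}  = {α, β}ᶜ
  {α, γ}  = {β}ᶜ
  [8 total]
Step 2: stable.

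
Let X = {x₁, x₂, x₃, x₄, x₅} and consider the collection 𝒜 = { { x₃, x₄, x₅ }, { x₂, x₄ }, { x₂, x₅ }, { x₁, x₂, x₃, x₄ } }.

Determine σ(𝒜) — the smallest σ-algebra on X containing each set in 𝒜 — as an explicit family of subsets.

Seed the family with 𝒜 together with ∅ and X: { ∅, { x₂, x₄ }, { x₂, x₅ }, { x₃, x₄, x₅ }, { x₁, x₂, x₃, x₄ }, X }.
Iteration 1. New:
  { x₅ }  = complement { x₁, x₂, x₃, x₄ }
  { x₁, x₂ }  = complement { x₃, x₄, x₅ }
  { x₁, x₃, x₄ }  = complement { x₂, x₅ }
  { x₁, x₃, x₅ }  = complement { x₂, x₄ }
  { x₂, x₄, x₅ }  = { x₂, x₅ } ∪ { x₂, x₄ }
  { x₂, x₃, x₄, x₅ }  = { x₂, x₅ } ∪ { x₃, x₄, x₅ }
  (now 12)
Iteration 2: 7 new —
  { x₁ }  = complement { x₂, x₃, x₄, x₅ }
  { x₁, x₃ }  = complement { x₂, x₄, x₅ }
  { x₁, x₂, x₄ }  = { x₁, x₂ } ∪ { x₂, x₄ }
  { x₁, x₂, x₅ }  = { x₂, x₅ } ∪ { x₁, x₂ }
  { x₁, x₂, x₃, x₅ }  = { x₂, x₅ } ∪ { x₁, x₃, x₅ }
  { x₁, x₂, x₄, x₅ }  = { x₁, x₂ } ∪ { x₂, x₄, x₅ }
  { x₁, x₃, x₄, x₅ }  = { x₃, x₄, x₅ } ∪ { x₁, x₃, x₅ }
  (now 19)
Iteration 3: +7 →
  { x₂ }  = complement { x₁, x₃, x₄, x₅ }
  { x₃ }  = complement { x₁, x₂, x₄, x₅ }
  { x₄ }  = complement { x₁, x₂, x₃, x₅ }
  { x₁, x₅ }  = { x₅ } ∪ { x₁ }
  { x₃, x₄ }  = complement { x₁, x₂, x₅ }
  { x₃, x₅ }  = complement { x₁, x₂, x₄ }
  { x₁, x₂, x₃ }  = { x₁, x₃ } ∪ { x₁, x₂ }
  (now 26)
Iteration 4. New:
  { x₁, x₄ }  = { x₄ } ∪ { x₁ }
  { x₂, x₃ }  = { x₂ } ∪ { x₃ }
  { x₄, x₅ }  = complement { x₁, x₂, x₃ }
  { x₁, x₄, x₅ }  = { x₁, x₅ } ∪ { x₄ }
  { x₂, x₃, x₄ }  = complement { x₁, x₅ }
  { x₂, x₃, x₅ }  = { x₂, x₅ } ∪ { x₃ }
  (now 32)
Iteration 5: closed — nothing new.

Therefore σ(𝒜) = { ∅, { x₁ }, { x₂ }, { x₃ }, { x₄ }, { x₅ }, { x₁, x₂ }, { x₁, x₃ }, { x₁, x₄ }, { x₁, x₅ }, { x₂, x₃ }, { x₂, x₄ }, { x₂, x₅ }, { x₃, x₄ }, { x₃, x₅ }, { x₄, x₅ }, { x₁, x₂, x₃ }, { x₁, x₂, x₄ }, { x₁, x₂, x₅ }, { x₁, x₃, x₄ }, { x₁, x₃, x₅ }, { x₁, x₄, x₅ }, { x₂, x₃, x₄ }, { x₂, x₃, x₅ }, { x₂, x₄, x₅ }, { x₃, x₄, x₅ }, { x₁, x₂, x₃, x₄ }, { x₁, x₂, x₃, x₅ }, { x₁, x₂, x₄, x₅ }, { x₁, x₃, x₄, x₅ }, { x₂, x₃, x₄, x₅ }, X } (|σ(𝒜)| = 32).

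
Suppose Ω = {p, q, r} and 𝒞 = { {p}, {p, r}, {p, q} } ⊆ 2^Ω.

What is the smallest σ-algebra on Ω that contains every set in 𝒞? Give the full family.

σ(𝒞) = { ∅, {p}, {q}, {r}, {p, q}, {p, r}, {q, r}, Ω }

Derivation:
Start: 𝒞 ∪ {∅, Ω} = { ∅, {p}, {p, q}, {p, r}, Ω }.
Step 1: 3 new —
  {q}  = complement {p, r}
  {r}  = complement {p, q}
  {q, r}  = complement {p}
After Step 2 the family is unchanged; done.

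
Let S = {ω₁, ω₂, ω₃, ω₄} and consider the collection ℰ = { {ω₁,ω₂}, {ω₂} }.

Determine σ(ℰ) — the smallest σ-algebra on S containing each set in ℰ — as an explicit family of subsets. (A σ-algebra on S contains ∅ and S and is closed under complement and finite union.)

Take S₀ = ℰ ∪ {∅, S} = { {}, {ω₂}, {ω₁,ω₂}, S }.
Round 1: +2 →
  {ω₃,ω₄}  = ᶜ of {ω₁,ω₂}
  {ω₁,ω₃,ω₄}  = ᶜ of {ω₂}
Round 2: +1 →
  {ω₂,ω₃,ω₄}  = {ω₃,ω₄} ∪ {ω₂}
Round 3: 1 new —
  {ω₁}  = ᶜ of {ω₂,ω₃,ω₄}
Round 4: no new sets; the family is a σ-algebra.

σ(ℰ) = { {}, {ω₁}, {ω₂}, {ω₁,ω₂}, {ω₃,ω₄}, {ω₁,ω₃,ω₄}, {ω₂,ω₃,ω₄}, S }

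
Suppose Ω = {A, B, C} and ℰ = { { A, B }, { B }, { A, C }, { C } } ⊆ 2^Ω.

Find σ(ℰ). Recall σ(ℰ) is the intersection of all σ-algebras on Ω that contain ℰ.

Start: ℰ ∪ {∅, Ω} = { {  }, { B }, { C }, { A, B }, { A, C }, Ω }.
Step 1. New:
  { B, C }  = { C } ∪ { B }
Step 2: 1 new —
  { A }  = complement { B, C }
Step 3: already closed under ᶜ and ∪.

Therefore σ(ℰ) = { {  }, { A }, { B }, { C }, { A, B }, { A, C }, { B, C }, Ω } (|σ(ℰ)| = 8).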